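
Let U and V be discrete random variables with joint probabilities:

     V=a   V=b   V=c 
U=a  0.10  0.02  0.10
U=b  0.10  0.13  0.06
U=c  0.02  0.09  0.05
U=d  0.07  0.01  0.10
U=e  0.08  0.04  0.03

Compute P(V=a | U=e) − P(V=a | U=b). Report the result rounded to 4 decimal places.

P(U=e) = 0.08 + 0.04 + 0.03 = 0.15; P(V=a | U=e) = 0.08/0.15 = 0.53333.
P(U=b) = 0.10 + 0.13 + 0.06 = 0.29; P(V=a | U=b) = 0.10/0.29 = 0.34483.
Difference = 0.1885.

0.1885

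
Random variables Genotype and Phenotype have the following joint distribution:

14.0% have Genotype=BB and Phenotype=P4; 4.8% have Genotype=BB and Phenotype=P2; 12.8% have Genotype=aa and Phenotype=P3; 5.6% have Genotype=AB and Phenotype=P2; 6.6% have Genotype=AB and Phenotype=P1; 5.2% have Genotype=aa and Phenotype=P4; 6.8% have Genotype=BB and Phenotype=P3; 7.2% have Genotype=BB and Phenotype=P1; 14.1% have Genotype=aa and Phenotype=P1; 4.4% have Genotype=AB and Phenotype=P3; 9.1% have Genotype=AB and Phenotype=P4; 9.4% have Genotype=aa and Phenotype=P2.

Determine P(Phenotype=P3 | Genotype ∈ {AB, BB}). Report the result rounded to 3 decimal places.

0.191

P(Genotype=AB) = 0.066 + 0.056 + 0.044 + 0.091 = 0.257.
P(Genotype=BB) = 0.072 + 0.048 + 0.068 + 0.140 = 0.328.
P(Genotype ∈ {AB, BB}) = 0.257 + 0.328 = 0.585; P(Phenotype=P3, Genotype ∈ {AB, BB}) = 0.044 + 0.068 = 0.112.
P(Phenotype=P3 | Genotype ∈ {AB, BB}) = 0.112/0.585 = 0.191.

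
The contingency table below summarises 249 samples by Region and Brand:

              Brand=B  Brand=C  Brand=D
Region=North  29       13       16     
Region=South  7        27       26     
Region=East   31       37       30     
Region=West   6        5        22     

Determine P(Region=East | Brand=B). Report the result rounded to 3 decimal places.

Total with Brand=B: 29 + 7 + 31 + 6 = 73.
P(Region=East | Brand=B) = 31/73 = 0.425.

0.425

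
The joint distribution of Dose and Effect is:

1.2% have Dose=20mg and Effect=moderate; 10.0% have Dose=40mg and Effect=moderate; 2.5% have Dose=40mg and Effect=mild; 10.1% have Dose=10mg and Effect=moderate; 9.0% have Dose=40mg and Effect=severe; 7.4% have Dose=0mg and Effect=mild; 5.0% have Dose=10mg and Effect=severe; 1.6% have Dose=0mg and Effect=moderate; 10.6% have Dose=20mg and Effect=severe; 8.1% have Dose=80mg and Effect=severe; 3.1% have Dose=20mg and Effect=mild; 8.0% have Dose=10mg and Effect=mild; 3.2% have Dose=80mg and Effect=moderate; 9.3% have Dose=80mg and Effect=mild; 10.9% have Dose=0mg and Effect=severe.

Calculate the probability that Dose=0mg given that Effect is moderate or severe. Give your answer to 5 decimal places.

P(Effect=moderate) = 0.016 + 0.101 + 0.012 + 0.100 + 0.032 = 0.261.
P(Effect=severe) = 0.109 + 0.050 + 0.106 + 0.090 + 0.081 = 0.436.
P(Effect ∈ {moderate, severe}) = 0.261 + 0.436 = 0.697; P(Dose=0mg, Effect ∈ {moderate, severe}) = 0.016 + 0.109 = 0.125.
P(Dose=0mg | Effect ∈ {moderate, severe}) = 0.125/0.697 = 0.17934.

0.17934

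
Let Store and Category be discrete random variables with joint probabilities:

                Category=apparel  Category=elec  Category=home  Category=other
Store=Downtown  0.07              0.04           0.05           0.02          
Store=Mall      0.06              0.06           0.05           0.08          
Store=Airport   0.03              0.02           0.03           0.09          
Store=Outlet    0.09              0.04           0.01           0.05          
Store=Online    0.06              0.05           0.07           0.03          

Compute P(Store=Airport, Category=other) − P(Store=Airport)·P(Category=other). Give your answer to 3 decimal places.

P(Store=Airport) = 0.03 + 0.02 + 0.03 + 0.09 = 0.17.
P(Category=other) = 0.02 + 0.08 + 0.09 + 0.05 + 0.03 = 0.27.
P(Store=Airport, Category=other) − P(Store=Airport)P(Category=other) = 0.09 − 0.17×0.27 = 0.044.

0.044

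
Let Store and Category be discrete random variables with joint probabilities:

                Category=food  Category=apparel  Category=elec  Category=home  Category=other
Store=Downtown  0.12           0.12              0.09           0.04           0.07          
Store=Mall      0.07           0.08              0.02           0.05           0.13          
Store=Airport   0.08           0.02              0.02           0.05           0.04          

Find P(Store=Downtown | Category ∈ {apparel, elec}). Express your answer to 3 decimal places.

P(Category=apparel) = 0.12 + 0.08 + 0.02 = 0.22.
P(Category=elec) = 0.09 + 0.02 + 0.02 = 0.13.
P(Category ∈ {apparel, elec}) = 0.22 + 0.13 = 0.35; P(Store=Downtown, Category ∈ {apparel, elec}) = 0.12 + 0.09 = 0.21.
P(Store=Downtown | Category ∈ {apparel, elec}) = 0.21/0.35 = 0.600.

0.600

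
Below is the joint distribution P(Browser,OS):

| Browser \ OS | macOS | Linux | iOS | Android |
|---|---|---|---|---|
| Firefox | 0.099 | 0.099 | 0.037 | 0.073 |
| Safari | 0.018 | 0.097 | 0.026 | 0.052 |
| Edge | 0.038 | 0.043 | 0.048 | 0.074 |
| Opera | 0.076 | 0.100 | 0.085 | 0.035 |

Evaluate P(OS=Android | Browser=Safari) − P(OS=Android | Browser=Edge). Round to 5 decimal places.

P(Browser=Safari) = 0.018 + 0.097 + 0.026 + 0.052 = 0.193; P(OS=Android | Browser=Safari) = 0.052/0.193 = 0.269430.
P(Browser=Edge) = 0.038 + 0.043 + 0.048 + 0.074 = 0.203; P(OS=Android | Browser=Edge) = 0.074/0.203 = 0.364532.
Difference = -0.09510.

-0.09510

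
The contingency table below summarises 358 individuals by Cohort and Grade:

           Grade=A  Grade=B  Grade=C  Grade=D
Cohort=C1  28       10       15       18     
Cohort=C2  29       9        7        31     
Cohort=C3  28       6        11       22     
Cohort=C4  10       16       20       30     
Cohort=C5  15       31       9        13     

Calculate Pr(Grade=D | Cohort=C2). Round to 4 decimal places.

0.4079

Total with Cohort=C2: 29 + 9 + 7 + 31 = 76.
P(Grade=D | Cohort=C2) = 31/76 = 0.4079.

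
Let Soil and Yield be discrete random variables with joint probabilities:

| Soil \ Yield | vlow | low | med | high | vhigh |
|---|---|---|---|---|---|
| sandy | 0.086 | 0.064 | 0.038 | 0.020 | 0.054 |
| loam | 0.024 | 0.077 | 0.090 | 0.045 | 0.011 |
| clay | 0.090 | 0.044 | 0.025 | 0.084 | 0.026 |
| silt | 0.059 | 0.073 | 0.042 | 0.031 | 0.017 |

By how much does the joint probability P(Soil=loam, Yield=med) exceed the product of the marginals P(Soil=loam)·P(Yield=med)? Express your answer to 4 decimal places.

P(Soil=loam) = 0.024 + 0.077 + 0.090 + 0.045 + 0.011 = 0.247.
P(Yield=med) = 0.038 + 0.090 + 0.025 + 0.042 = 0.195.
P(Soil=loam, Yield=med) − P(Soil=loam)P(Yield=med) = 0.090 − 0.247×0.195 = 0.0418.

0.0418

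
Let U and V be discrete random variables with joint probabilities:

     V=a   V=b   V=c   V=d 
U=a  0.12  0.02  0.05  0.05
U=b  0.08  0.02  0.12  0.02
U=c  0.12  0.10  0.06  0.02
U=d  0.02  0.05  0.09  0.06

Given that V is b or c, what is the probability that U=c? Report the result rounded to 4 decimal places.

P(V=b) = 0.02 + 0.02 + 0.10 + 0.05 = 0.19.
P(V=c) = 0.05 + 0.12 + 0.06 + 0.09 = 0.32.
P(V ∈ {b, c}) = 0.19 + 0.32 = 0.51; P(U=c, V ∈ {b, c}) = 0.10 + 0.06 = 0.16.
P(U=c | V ∈ {b, c}) = 0.16/0.51 = 0.3137.

0.3137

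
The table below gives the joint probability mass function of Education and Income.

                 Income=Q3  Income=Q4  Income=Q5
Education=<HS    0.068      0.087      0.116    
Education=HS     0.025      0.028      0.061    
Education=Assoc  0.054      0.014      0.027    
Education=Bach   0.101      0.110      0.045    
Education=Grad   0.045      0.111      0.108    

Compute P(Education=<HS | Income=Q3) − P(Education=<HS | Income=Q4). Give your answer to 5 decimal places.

P(Income=Q3) = 0.068 + 0.025 + 0.054 + 0.101 + 0.045 = 0.293; P(Education=<HS | Income=Q3) = 0.068/0.293 = 0.232082.
P(Income=Q4) = 0.087 + 0.028 + 0.014 + 0.110 + 0.111 = 0.350; P(Education=<HS | Income=Q4) = 0.087/0.350 = 0.248571.
Difference = -0.01649.

-0.01649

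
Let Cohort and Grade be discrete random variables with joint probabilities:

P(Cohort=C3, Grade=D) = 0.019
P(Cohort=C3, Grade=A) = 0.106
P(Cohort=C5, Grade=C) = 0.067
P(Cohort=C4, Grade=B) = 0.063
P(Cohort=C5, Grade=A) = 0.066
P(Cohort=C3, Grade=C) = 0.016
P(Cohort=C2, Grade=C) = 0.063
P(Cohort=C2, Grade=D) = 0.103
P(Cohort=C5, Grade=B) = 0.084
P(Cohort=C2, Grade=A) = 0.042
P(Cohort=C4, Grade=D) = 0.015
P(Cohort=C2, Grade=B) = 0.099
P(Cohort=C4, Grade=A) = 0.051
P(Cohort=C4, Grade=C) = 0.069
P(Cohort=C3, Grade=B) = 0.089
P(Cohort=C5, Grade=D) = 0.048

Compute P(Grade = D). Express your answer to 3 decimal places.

0.185

P(Grade=D) = 0.103 + 0.019 + 0.015 + 0.048 = 0.185.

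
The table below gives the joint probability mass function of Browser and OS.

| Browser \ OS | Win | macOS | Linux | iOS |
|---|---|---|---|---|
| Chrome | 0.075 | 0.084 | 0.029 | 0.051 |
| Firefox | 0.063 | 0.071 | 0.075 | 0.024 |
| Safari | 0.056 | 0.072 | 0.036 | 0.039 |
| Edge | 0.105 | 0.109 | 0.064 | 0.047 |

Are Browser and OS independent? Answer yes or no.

P(Browser=Firefox) = 0.233 and P(OS=Linux) = 0.204, so their product is 0.04753, but P(Browser=Firefox, OS=Linux) = 0.075. Since these differ, Browser and OS are not independent.

no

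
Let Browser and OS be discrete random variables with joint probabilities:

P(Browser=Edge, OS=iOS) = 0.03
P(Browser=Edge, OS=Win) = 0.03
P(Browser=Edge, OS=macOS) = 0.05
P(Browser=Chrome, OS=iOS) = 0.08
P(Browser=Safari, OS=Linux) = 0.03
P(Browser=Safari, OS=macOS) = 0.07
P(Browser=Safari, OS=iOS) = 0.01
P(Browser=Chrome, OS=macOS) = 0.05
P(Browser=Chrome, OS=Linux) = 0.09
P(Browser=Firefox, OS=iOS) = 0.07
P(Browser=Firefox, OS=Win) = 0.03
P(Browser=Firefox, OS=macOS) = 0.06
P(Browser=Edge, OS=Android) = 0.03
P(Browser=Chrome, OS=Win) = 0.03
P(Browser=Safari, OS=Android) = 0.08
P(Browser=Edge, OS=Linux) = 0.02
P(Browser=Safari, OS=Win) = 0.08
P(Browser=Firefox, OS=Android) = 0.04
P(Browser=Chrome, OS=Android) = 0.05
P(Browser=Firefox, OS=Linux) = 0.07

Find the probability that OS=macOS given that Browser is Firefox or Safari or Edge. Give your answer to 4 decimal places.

P(Browser=Firefox) = 0.03 + 0.06 + 0.07 + 0.07 + 0.04 = 0.27.
P(Browser=Safari) = 0.08 + 0.07 + 0.03 + 0.01 + 0.08 = 0.27.
P(Browser=Edge) = 0.03 + 0.05 + 0.02 + 0.03 + 0.03 = 0.16.
P(Browser ∈ {Firefox, Safari, Edge}) = 0.27 + 0.27 + 0.16 = 0.70; P(OS=macOS, Browser ∈ {Firefox, Safari, Edge}) = 0.06 + 0.07 + 0.05 = 0.18.
P(OS=macOS | Browser ∈ {Firefox, Safari, Edge}) = 0.18/0.70 = 0.2571.

0.2571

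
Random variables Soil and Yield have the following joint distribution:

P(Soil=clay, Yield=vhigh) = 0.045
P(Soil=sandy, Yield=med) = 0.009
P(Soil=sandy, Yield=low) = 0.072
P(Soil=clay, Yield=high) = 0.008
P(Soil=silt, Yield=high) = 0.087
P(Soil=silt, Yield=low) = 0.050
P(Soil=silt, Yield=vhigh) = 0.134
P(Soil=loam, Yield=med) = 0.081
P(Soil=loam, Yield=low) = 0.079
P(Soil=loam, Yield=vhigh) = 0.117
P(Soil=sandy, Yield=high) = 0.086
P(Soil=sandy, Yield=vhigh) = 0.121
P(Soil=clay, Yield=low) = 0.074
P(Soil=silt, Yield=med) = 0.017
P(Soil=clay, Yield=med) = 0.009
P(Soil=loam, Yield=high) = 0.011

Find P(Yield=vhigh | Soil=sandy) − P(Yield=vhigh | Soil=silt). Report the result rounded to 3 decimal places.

-0.045

P(Soil=sandy) = 0.072 + 0.009 + 0.086 + 0.121 = 0.288; P(Yield=vhigh | Soil=sandy) = 0.121/0.288 = 0.4201.
P(Soil=silt) = 0.050 + 0.017 + 0.087 + 0.134 = 0.288; P(Yield=vhigh | Soil=silt) = 0.134/0.288 = 0.4653.
Difference = -0.045.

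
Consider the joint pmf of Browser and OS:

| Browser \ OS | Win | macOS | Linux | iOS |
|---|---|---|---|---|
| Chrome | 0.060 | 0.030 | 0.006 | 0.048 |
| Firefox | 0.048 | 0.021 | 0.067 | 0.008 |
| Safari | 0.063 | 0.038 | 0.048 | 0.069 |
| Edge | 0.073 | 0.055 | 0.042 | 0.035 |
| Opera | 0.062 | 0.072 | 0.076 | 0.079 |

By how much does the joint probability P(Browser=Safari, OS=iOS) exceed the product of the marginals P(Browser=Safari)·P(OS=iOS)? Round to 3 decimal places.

0.017

P(Browser=Safari) = 0.063 + 0.038 + 0.048 + 0.069 = 0.218.
P(OS=iOS) = 0.048 + 0.008 + 0.069 + 0.035 + 0.079 = 0.239.
P(Browser=Safari, OS=iOS) − P(Browser=Safari)P(OS=iOS) = 0.069 − 0.218×0.239 = 0.017.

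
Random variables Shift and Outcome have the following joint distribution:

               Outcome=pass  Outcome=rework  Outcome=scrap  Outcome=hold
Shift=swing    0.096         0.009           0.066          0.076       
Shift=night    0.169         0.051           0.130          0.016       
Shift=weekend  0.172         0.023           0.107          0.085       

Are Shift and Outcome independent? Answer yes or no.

P(Shift=night) = 0.366 and P(Outcome=hold) = 0.177, so their product is 0.06478, but P(Shift=night, Outcome=hold) = 0.016. Since these differ, Shift and Outcome are not independent.

no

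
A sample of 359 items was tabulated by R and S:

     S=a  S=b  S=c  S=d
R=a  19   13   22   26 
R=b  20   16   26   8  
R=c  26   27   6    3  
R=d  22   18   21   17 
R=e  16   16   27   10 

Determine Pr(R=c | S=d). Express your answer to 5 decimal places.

Total with S=d: 26 + 8 + 3 + 17 + 10 = 64.
P(R=c | S=d) = 3/64 = 0.04688.

0.04688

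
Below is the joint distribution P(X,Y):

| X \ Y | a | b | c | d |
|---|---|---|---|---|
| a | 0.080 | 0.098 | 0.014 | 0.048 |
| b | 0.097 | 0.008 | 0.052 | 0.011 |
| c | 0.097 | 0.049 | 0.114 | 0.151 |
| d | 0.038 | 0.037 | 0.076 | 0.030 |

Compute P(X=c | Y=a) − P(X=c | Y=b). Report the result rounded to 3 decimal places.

0.056

P(Y=a) = 0.080 + 0.097 + 0.097 + 0.038 = 0.312; P(X=c | Y=a) = 0.097/0.312 = 0.3109.
P(Y=b) = 0.098 + 0.008 + 0.049 + 0.037 = 0.192; P(X=c | Y=b) = 0.049/0.192 = 0.2552.
Difference = 0.056.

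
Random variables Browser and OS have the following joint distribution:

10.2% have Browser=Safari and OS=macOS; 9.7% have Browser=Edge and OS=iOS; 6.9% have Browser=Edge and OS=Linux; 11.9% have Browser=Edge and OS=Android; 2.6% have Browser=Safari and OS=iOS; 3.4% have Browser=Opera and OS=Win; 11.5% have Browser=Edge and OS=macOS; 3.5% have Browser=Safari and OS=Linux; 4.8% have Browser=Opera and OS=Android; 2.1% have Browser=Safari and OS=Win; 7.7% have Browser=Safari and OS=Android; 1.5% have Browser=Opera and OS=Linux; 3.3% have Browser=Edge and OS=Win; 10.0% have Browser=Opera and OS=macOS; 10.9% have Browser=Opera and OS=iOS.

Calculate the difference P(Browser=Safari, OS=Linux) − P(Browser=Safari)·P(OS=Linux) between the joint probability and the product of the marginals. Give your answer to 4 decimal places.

P(Browser=Safari) = 0.021 + 0.102 + 0.035 + 0.026 + 0.077 = 0.261.
P(OS=Linux) = 0.035 + 0.069 + 0.015 = 0.119.
P(Browser=Safari, OS=Linux) − P(Browser=Safari)P(OS=Linux) = 0.035 − 0.261×0.119 = 0.0039.

0.0039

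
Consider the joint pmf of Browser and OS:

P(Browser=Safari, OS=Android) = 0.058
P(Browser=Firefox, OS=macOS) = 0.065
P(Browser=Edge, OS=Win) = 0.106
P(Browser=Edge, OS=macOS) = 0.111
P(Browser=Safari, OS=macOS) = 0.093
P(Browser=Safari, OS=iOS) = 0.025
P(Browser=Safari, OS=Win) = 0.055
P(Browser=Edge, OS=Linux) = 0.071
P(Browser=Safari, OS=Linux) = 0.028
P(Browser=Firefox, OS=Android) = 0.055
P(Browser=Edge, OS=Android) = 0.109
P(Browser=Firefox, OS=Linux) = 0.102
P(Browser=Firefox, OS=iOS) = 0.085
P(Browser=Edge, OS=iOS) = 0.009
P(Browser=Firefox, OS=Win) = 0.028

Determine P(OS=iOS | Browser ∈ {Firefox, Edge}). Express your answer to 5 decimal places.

0.12686

P(Browser=Firefox) = 0.028 + 0.065 + 0.102 + 0.085 + 0.055 = 0.335.
P(Browser=Edge) = 0.106 + 0.111 + 0.071 + 0.009 + 0.109 = 0.406.
P(Browser ∈ {Firefox, Edge}) = 0.335 + 0.406 = 0.741; P(OS=iOS, Browser ∈ {Firefox, Edge}) = 0.085 + 0.009 = 0.094.
P(OS=iOS | Browser ∈ {Firefox, Edge}) = 0.094/0.741 = 0.12686.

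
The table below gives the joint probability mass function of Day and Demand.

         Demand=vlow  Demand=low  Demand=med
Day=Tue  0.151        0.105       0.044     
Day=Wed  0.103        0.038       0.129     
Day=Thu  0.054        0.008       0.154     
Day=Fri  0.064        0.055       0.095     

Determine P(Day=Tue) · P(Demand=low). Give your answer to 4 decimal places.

0.0618

P(Day=Tue) = 0.151 + 0.105 + 0.044 = 0.300.
P(Demand=low) = 0.105 + 0.038 + 0.008 + 0.055 = 0.206.
Product: 0.300 × 0.206 = 0.0618.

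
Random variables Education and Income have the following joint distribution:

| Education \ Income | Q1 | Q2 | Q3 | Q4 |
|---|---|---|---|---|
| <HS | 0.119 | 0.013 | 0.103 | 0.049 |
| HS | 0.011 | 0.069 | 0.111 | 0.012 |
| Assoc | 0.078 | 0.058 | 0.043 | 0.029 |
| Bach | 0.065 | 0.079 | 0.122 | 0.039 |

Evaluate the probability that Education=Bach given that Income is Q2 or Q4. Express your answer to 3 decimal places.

P(Income=Q2) = 0.013 + 0.069 + 0.058 + 0.079 = 0.219.
P(Income=Q4) = 0.049 + 0.012 + 0.029 + 0.039 = 0.129.
P(Income ∈ {Q2, Q4}) = 0.219 + 0.129 = 0.348; P(Education=Bach, Income ∈ {Q2, Q4}) = 0.079 + 0.039 = 0.118.
P(Education=Bach | Income ∈ {Q2, Q4}) = 0.118/0.348 = 0.339.

0.339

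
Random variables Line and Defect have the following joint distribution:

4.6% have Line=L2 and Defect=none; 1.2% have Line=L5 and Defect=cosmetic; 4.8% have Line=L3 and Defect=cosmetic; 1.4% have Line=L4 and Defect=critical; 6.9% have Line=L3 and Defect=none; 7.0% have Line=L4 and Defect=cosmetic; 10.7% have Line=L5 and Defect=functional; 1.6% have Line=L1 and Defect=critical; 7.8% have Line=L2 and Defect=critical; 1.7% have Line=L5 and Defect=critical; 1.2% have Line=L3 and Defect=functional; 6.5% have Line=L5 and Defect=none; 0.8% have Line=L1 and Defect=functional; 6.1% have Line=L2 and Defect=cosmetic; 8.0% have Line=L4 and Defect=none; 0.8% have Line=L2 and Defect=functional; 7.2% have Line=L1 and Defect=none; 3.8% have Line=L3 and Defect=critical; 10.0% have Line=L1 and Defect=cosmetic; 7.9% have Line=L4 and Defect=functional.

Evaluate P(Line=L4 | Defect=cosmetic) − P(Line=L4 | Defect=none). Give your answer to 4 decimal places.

-0.0004

P(Defect=cosmetic) = 0.100 + 0.061 + 0.048 + 0.070 + 0.012 = 0.291; P(Line=L4 | Defect=cosmetic) = 0.070/0.291 = 0.24055.
P(Defect=none) = 0.072 + 0.046 + 0.069 + 0.080 + 0.065 = 0.332; P(Line=L4 | Defect=none) = 0.080/0.332 = 0.24096.
Difference = -0.0004.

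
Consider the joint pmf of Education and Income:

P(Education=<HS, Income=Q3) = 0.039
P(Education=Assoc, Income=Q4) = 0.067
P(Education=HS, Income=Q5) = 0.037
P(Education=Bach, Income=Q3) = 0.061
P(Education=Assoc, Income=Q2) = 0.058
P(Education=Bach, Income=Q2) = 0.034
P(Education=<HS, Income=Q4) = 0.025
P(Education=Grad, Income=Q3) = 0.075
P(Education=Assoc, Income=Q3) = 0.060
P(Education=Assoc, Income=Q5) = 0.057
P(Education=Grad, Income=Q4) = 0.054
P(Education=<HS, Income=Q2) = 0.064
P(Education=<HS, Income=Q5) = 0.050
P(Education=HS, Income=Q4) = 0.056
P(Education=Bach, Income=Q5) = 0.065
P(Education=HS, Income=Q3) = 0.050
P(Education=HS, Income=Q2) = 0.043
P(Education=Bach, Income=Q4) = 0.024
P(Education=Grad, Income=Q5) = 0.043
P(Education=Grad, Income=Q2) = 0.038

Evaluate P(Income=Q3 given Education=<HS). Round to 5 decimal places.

P(Education=<HS) = 0.064 + 0.039 + 0.025 + 0.050 = 0.178.
P(Income=Q3 | Education=<HS) = 0.039/0.178 = 0.21910.

0.21910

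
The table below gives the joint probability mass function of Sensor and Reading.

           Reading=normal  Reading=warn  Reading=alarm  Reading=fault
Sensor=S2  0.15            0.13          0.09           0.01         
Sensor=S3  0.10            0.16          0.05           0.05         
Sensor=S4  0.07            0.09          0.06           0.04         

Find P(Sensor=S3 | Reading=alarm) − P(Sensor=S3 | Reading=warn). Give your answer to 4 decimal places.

P(Reading=alarm) = 0.09 + 0.05 + 0.06 = 0.20; P(Sensor=S3 | Reading=alarm) = 0.05/0.20 = 0.25000.
P(Reading=warn) = 0.13 + 0.16 + 0.09 = 0.38; P(Sensor=S3 | Reading=warn) = 0.16/0.38 = 0.42105.
Difference = -0.1711.

-0.1711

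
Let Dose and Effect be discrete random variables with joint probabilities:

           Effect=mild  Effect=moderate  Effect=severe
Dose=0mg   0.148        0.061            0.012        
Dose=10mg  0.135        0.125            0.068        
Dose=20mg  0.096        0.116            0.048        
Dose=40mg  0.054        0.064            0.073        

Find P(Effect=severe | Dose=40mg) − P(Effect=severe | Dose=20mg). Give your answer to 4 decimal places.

0.1976

P(Dose=40mg) = 0.054 + 0.064 + 0.073 = 0.191; P(Effect=severe | Dose=40mg) = 0.073/0.191 = 0.38220.
P(Dose=20mg) = 0.096 + 0.116 + 0.048 = 0.260; P(Effect=severe | Dose=20mg) = 0.048/0.260 = 0.18462.
Difference = 0.1976.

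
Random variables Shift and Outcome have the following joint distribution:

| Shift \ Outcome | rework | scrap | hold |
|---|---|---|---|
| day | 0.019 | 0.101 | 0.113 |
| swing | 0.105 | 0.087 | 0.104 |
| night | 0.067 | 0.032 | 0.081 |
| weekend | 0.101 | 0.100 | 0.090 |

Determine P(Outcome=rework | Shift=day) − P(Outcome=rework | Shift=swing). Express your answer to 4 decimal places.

-0.2732

P(Shift=day) = 0.019 + 0.101 + 0.113 = 0.233; P(Outcome=rework | Shift=day) = 0.019/0.233 = 0.08155.
P(Shift=swing) = 0.105 + 0.087 + 0.104 = 0.296; P(Outcome=rework | Shift=swing) = 0.105/0.296 = 0.35473.
Difference = -0.2732.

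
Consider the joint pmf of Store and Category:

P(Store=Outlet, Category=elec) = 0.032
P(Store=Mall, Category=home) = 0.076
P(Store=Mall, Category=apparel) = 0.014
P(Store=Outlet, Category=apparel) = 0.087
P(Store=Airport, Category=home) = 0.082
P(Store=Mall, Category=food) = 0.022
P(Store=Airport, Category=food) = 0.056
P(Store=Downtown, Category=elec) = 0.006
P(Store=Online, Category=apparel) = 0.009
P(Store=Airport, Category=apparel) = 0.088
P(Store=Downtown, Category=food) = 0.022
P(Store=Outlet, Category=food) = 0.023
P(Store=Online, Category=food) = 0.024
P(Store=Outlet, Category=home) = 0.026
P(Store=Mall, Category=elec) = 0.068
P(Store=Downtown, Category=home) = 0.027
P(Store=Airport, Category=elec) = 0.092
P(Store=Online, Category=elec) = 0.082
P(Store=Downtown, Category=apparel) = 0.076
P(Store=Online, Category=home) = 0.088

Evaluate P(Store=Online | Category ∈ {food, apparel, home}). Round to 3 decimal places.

0.168

P(Category=food) = 0.022 + 0.022 + 0.056 + 0.023 + 0.024 = 0.147.
P(Category=apparel) = 0.076 + 0.014 + 0.088 + 0.087 + 0.009 = 0.274.
P(Category=home) = 0.027 + 0.076 + 0.082 + 0.026 + 0.088 = 0.299.
P(Category ∈ {food, apparel, home}) = 0.147 + 0.274 + 0.299 = 0.720; P(Store=Online, Category ∈ {food, apparel, home}) = 0.024 + 0.009 + 0.088 = 0.121.
P(Store=Online | Category ∈ {food, apparel, home}) = 0.121/0.720 = 0.168.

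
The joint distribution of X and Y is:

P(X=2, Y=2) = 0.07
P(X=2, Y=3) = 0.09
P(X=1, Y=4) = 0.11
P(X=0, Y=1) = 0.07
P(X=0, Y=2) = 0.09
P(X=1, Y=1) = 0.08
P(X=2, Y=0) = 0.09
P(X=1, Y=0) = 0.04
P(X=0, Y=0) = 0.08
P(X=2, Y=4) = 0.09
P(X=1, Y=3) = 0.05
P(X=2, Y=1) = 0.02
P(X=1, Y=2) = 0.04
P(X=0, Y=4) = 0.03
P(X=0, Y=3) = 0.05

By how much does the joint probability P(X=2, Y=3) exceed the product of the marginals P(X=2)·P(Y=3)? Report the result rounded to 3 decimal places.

P(X=2) = 0.09 + 0.02 + 0.07 + 0.09 + 0.09 = 0.36.
P(Y=3) = 0.05 + 0.05 + 0.09 = 0.19.
P(X=2, Y=3) − P(X=2)P(Y=3) = 0.09 − 0.36×0.19 = 0.022.

0.022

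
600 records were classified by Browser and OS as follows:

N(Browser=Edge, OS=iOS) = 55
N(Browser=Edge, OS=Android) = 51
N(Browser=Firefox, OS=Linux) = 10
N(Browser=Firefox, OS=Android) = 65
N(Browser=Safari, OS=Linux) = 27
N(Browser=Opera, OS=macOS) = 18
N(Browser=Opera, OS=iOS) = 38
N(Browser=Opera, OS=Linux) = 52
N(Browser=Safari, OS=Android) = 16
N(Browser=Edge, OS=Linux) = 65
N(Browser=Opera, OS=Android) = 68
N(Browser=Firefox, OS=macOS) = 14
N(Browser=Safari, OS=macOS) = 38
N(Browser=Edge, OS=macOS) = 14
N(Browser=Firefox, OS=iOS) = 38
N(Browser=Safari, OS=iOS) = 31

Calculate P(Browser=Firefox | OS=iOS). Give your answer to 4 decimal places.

Total with OS=iOS: 38 + 31 + 55 + 38 = 162.
P(Browser=Firefox | OS=iOS) = 38/162 = 0.2346.

0.2346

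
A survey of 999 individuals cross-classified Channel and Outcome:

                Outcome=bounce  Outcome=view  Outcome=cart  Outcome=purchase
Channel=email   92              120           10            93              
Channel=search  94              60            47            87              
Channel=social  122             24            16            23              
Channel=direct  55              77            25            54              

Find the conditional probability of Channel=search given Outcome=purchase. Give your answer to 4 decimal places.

0.3385

Total with Outcome=purchase: 93 + 87 + 23 + 54 = 257.
P(Channel=search | Outcome=purchase) = 87/257 = 0.3385.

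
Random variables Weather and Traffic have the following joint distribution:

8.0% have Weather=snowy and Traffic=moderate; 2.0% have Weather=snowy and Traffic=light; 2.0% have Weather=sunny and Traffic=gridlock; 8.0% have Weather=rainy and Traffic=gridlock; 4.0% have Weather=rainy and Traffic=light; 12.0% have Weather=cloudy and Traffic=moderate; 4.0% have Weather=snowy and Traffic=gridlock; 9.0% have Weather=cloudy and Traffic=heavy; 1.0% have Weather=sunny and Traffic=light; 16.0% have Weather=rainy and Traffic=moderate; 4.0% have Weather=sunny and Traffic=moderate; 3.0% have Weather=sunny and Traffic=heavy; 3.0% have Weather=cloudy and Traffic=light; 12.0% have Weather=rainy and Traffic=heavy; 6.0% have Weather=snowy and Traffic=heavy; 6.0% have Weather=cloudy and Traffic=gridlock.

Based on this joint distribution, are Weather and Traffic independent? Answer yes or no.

Every cell satisfies P(Weather,Traffic) = P(Weather)·P(Traffic). For instance P(Weather=cloudy) = 0.300, P(Traffic=light) = 0.100, and 0.300×0.100 = 0.030 matches the joint entry. So Weather and Traffic are independent.

yes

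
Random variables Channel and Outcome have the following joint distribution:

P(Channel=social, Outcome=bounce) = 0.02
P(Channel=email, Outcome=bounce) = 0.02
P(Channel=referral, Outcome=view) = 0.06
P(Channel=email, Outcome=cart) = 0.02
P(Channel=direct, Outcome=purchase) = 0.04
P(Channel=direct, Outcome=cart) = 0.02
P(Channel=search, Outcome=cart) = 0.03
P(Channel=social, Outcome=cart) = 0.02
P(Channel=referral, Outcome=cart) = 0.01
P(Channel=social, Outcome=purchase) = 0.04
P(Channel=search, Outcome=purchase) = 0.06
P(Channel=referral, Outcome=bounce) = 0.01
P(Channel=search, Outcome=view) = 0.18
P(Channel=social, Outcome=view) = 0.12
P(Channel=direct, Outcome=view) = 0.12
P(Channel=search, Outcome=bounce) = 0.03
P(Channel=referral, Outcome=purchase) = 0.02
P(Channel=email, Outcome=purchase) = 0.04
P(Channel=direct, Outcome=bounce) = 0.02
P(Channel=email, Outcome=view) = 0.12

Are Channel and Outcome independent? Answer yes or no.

yes

Every cell satisfies P(Channel,Outcome) = P(Channel)·P(Outcome). For instance P(Channel=social) = 0.20, P(Outcome=view) = 0.60, and 0.20×0.60 = 0.12 matches the joint entry. So Channel and Outcome are independent.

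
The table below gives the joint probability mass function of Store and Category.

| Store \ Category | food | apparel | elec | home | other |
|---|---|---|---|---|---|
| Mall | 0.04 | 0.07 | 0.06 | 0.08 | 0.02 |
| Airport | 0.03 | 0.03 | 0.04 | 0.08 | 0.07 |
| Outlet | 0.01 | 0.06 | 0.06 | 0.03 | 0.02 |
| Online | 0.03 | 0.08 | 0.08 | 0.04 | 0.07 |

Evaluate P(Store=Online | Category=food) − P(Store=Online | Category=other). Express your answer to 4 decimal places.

-0.1162

P(Category=food) = 0.04 + 0.03 + 0.01 + 0.03 = 0.11; P(Store=Online | Category=food) = 0.03/0.11 = 0.27273.
P(Category=other) = 0.02 + 0.07 + 0.02 + 0.07 = 0.18; P(Store=Online | Category=other) = 0.07/0.18 = 0.38889.
Difference = -0.1162.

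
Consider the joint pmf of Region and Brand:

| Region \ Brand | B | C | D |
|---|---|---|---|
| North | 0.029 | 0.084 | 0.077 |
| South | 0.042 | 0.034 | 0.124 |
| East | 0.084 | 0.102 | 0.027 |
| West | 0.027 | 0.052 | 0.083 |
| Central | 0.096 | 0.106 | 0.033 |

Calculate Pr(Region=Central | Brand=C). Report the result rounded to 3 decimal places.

0.280

P(Brand=C) = 0.084 + 0.034 + 0.102 + 0.052 + 0.106 = 0.378.
P(Region=Central | Brand=C) = 0.106/0.378 = 0.280.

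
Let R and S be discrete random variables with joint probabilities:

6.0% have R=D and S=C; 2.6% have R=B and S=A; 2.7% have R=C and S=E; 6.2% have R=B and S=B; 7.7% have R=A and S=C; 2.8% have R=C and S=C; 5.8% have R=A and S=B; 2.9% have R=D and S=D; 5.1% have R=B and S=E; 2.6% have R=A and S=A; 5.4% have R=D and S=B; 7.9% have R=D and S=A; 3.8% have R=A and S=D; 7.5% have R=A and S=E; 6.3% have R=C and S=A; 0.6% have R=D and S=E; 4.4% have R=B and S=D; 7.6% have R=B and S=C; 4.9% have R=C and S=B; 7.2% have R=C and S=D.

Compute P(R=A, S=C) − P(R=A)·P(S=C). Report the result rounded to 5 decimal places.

P(R=A) = 0.026 + 0.058 + 0.077 + 0.038 + 0.075 = 0.274.
P(S=C) = 0.077 + 0.076 + 0.028 + 0.060 = 0.241.
P(R=A, S=C) − P(R=A)P(S=C) = 0.077 − 0.274×0.241 = 0.01097.

0.01097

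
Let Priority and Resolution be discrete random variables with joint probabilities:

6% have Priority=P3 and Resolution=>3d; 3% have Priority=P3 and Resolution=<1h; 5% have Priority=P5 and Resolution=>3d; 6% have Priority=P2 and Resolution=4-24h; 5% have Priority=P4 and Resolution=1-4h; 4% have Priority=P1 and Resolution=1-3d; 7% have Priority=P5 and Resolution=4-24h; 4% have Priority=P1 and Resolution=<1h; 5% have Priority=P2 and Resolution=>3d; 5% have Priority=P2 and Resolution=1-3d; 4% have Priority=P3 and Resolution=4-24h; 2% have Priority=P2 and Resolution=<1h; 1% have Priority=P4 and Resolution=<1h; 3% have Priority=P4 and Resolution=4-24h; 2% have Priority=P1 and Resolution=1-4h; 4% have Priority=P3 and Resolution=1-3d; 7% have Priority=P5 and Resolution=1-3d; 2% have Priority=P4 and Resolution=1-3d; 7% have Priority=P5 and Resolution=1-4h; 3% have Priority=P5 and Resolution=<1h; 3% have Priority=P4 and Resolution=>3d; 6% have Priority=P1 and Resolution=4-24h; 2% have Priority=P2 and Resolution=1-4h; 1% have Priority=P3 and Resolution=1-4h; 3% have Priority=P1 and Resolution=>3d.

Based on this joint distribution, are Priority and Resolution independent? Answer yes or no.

P(Priority=P4) = 0.14 and P(Resolution=1-4h) = 0.17, so their product is 0.0238, but P(Priority=P4, Resolution=1-4h) = 0.05. Since these differ, Priority and Resolution are not independent.

no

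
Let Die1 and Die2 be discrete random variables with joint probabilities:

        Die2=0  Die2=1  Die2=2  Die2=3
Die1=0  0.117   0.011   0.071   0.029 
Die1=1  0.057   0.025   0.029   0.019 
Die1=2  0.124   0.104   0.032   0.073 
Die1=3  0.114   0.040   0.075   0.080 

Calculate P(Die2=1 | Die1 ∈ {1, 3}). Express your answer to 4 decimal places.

0.1481

P(Die1=1) = 0.057 + 0.025 + 0.029 + 0.019 = 0.130.
P(Die1=3) = 0.114 + 0.040 + 0.075 + 0.080 = 0.309.
P(Die1 ∈ {1, 3}) = 0.130 + 0.309 = 0.439; P(Die2=1, Die1 ∈ {1, 3}) = 0.025 + 0.040 = 0.065.
P(Die2=1 | Die1 ∈ {1, 3}) = 0.065/0.439 = 0.1481.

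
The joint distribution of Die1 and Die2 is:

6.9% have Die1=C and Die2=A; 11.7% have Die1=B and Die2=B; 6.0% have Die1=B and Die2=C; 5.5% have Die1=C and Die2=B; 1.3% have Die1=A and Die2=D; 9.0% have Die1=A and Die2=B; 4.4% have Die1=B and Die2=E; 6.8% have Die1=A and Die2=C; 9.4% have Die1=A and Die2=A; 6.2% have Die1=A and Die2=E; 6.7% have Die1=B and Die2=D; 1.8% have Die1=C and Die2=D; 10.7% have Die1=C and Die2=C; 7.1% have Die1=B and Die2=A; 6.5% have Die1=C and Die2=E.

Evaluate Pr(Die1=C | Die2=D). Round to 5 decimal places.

0.18367

P(Die2=D) = 0.013 + 0.067 + 0.018 = 0.098.
P(Die1=C | Die2=D) = 0.018/0.098 = 0.18367.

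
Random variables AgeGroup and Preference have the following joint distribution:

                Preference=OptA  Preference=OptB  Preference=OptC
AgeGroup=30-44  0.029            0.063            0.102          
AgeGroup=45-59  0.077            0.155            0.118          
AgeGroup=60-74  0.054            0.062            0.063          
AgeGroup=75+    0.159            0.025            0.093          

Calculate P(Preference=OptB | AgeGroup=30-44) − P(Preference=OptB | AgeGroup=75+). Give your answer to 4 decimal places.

0.2345

P(AgeGroup=30-44) = 0.029 + 0.063 + 0.102 = 0.194; P(Preference=OptB | AgeGroup=30-44) = 0.063/0.194 = 0.32474.
P(AgeGroup=75+) = 0.159 + 0.025 + 0.093 = 0.277; P(Preference=OptB | AgeGroup=75+) = 0.025/0.277 = 0.09025.
Difference = 0.2345.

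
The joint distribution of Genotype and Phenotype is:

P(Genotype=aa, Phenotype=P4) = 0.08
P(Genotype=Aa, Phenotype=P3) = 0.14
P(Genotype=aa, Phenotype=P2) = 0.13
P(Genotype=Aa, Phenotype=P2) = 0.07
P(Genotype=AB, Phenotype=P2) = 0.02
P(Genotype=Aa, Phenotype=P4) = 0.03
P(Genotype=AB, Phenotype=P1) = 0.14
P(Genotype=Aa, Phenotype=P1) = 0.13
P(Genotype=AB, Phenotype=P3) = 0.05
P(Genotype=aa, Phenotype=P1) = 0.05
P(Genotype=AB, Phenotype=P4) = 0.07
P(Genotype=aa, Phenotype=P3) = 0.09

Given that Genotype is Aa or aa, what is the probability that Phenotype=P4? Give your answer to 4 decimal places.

P(Genotype=Aa) = 0.13 + 0.07 + 0.14 + 0.03 = 0.37.
P(Genotype=aa) = 0.05 + 0.13 + 0.09 + 0.08 = 0.35.
P(Genotype ∈ {Aa, aa}) = 0.37 + 0.35 = 0.72; P(Phenotype=P4, Genotype ∈ {Aa, aa}) = 0.03 + 0.08 = 0.11.
P(Phenotype=P4 | Genotype ∈ {Aa, aa}) = 0.11/0.72 = 0.1528.

0.1528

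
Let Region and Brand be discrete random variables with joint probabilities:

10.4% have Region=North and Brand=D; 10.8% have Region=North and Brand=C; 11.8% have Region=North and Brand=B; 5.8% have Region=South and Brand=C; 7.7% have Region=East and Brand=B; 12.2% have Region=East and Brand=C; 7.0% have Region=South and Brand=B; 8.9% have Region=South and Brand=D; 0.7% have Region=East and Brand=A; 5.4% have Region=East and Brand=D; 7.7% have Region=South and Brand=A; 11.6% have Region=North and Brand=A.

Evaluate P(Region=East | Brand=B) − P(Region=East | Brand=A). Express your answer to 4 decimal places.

P(Brand=B) = 0.118 + 0.070 + 0.077 = 0.265; P(Region=East | Brand=B) = 0.077/0.265 = 0.29057.
P(Brand=A) = 0.116 + 0.077 + 0.007 = 0.200; P(Region=East | Brand=A) = 0.007/0.200 = 0.03500.
Difference = 0.2556.

0.2556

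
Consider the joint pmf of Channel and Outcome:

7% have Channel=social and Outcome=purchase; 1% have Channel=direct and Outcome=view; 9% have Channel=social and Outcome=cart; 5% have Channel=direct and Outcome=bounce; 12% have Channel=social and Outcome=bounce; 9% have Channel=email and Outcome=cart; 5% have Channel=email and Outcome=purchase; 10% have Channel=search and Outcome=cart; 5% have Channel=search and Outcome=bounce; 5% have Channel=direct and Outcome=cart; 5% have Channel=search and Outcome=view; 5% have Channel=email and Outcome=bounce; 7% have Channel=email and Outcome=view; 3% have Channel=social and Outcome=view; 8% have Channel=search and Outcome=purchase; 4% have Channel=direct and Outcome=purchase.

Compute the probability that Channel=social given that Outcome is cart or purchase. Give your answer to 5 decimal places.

0.28070

P(Outcome=cart) = 0.09 + 0.10 + 0.09 + 0.05 = 0.33.
P(Outcome=purchase) = 0.05 + 0.08 + 0.07 + 0.04 = 0.24.
P(Outcome ∈ {cart, purchase}) = 0.33 + 0.24 = 0.57; P(Channel=social, Outcome ∈ {cart, purchase}) = 0.09 + 0.07 = 0.16.
P(Channel=social | Outcome ∈ {cart, purchase}) = 0.16/0.57 = 0.28070.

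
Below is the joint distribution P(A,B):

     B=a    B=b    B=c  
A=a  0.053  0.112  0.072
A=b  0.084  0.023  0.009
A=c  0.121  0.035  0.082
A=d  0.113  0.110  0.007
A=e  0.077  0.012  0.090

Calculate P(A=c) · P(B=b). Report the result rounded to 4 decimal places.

0.0695

P(A=c) = 0.121 + 0.035 + 0.082 = 0.238.
P(B=b) = 0.112 + 0.023 + 0.035 + 0.110 + 0.012 = 0.292.
Product: 0.238 × 0.292 = 0.0695.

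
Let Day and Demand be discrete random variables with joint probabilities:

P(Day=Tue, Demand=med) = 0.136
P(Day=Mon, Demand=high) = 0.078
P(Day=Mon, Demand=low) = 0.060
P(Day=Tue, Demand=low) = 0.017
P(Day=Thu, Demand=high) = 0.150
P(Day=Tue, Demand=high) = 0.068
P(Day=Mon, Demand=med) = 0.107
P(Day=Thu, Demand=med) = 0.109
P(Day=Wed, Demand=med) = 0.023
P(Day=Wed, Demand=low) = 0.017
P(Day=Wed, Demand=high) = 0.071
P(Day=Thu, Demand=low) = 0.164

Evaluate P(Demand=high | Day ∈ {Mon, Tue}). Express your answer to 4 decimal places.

P(Day=Mon) = 0.060 + 0.107 + 0.078 = 0.245.
P(Day=Tue) = 0.017 + 0.136 + 0.068 = 0.221.
P(Day ∈ {Mon, Tue}) = 0.245 + 0.221 = 0.466; P(Demand=high, Day ∈ {Mon, Tue}) = 0.078 + 0.068 = 0.146.
P(Demand=high | Day ∈ {Mon, Tue}) = 0.146/0.466 = 0.3133.

0.3133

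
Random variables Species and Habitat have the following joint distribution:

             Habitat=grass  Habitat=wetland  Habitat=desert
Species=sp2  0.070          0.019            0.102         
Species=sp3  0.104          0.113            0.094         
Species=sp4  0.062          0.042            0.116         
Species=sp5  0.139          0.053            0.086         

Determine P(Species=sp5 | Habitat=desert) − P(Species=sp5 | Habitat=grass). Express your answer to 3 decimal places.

-0.155

P(Habitat=desert) = 0.102 + 0.094 + 0.116 + 0.086 = 0.398; P(Species=sp5 | Habitat=desert) = 0.086/0.398 = 0.2161.
P(Habitat=grass) = 0.070 + 0.104 + 0.062 + 0.139 = 0.375; P(Species=sp5 | Habitat=grass) = 0.139/0.375 = 0.3707.
Difference = -0.155.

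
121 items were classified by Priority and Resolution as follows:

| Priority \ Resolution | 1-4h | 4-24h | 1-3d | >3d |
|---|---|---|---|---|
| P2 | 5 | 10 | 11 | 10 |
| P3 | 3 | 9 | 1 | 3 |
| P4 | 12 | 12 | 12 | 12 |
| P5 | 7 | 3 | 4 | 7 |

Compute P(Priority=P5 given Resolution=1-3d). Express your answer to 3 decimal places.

Total with Resolution=1-3d: 11 + 1 + 12 + 4 = 28.
P(Priority=P5 | Resolution=1-3d) = 4/28 = 0.143.

0.143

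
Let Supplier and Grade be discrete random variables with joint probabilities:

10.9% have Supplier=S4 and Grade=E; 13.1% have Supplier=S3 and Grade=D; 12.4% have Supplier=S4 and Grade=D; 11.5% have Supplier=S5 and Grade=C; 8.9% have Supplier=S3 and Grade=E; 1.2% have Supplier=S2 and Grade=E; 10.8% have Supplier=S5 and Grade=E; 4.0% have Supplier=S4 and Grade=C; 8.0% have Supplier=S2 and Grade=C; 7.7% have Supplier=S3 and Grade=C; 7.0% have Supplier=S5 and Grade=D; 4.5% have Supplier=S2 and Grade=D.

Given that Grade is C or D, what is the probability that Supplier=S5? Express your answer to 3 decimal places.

P(Grade=C) = 0.080 + 0.077 + 0.040 + 0.115 = 0.312.
P(Grade=D) = 0.045 + 0.131 + 0.124 + 0.070 = 0.370.
P(Grade ∈ {C, D}) = 0.312 + 0.370 = 0.682; P(Supplier=S5, Grade ∈ {C, D}) = 0.115 + 0.070 = 0.185.
P(Supplier=S5 | Grade ∈ {C, D}) = 0.185/0.682 = 0.271.

0.271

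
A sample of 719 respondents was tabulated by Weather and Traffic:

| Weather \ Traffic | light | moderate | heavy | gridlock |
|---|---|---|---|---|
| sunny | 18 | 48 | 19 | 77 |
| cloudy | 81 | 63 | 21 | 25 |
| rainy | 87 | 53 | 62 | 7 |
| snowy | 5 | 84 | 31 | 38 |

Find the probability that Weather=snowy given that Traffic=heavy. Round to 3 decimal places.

0.233

Total with Traffic=heavy: 19 + 21 + 62 + 31 = 133.
P(Weather=snowy | Traffic=heavy) = 31/133 = 0.233.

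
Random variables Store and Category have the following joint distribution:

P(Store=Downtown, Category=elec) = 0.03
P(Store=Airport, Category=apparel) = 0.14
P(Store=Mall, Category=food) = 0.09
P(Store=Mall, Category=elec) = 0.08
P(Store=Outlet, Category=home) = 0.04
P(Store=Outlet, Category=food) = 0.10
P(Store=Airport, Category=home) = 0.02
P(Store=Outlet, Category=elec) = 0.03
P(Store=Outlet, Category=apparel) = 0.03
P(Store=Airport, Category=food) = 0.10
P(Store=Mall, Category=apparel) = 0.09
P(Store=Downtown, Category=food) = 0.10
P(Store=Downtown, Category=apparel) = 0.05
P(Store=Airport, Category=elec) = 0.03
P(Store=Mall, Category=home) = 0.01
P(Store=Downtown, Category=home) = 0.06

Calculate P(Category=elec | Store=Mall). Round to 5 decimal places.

0.29630

P(Store=Mall) = 0.09 + 0.09 + 0.08 + 0.01 = 0.27.
P(Category=elec | Store=Mall) = 0.08/0.27 = 0.29630.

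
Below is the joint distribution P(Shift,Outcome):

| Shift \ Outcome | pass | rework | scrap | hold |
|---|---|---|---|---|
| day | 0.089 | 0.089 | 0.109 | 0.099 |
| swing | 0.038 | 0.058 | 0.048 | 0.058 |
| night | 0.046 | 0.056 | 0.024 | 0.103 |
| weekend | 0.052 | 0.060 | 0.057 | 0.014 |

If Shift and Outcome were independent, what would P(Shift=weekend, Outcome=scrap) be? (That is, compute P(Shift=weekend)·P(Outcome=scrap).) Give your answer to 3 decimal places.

0.044

P(Shift=weekend) = 0.052 + 0.060 + 0.057 + 0.014 = 0.183.
P(Outcome=scrap) = 0.109 + 0.048 + 0.024 + 0.057 = 0.238.
Product: 0.183 × 0.238 = 0.044.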